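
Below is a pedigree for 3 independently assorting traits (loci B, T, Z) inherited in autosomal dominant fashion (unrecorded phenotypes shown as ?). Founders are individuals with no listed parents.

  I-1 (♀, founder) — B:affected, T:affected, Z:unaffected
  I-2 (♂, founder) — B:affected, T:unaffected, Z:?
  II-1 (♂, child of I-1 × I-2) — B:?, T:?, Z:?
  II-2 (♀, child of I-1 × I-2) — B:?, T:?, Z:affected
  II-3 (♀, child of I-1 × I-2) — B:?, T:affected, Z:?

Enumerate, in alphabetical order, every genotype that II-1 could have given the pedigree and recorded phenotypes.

II-1 ∈ {BB Tt Zz, BB Tt zz, BB tt Zz, BB tt zz, Bb Tt Zz, Bb Tt zz, Bb tt Zz, Bb tt zz, bb Tt Zz, bb Tt zz, bb tt Zz, bb tt zz}

B/I-1 aff ·: Bb|BB
B/I-2 aff ·: Bb|BB
B/II-1 ? I-1×I-2: bb|Bb|BB
B/II-2 ? I-1×I-2: bb|Bb|BB
B/II-3 ? I-1×I-2: bb|Bb|BB
⇒ B over [I-1,I-2,II-1,II-2,II-3]: 44 consistent
T/I-1 aff ·: Tt|TT
T/I-2 un ·: tt
T/II-1 ? I-1×I-2: tt|Tt
T/II-2 ? I-1×I-2: tt|Tt
T/II-3 aff I-1×I-2: Tt
⇒ T over [I-1,I-2,II-1,II-2,II-3]: 5 consistent
Z/I-1 un ·: zz
Z/I-2 ? ·: Zz|ZZ
Z/II-1 ? I-1×I-2: zz|Zz
Z/II-2 aff I-1×I-2: Zz
Z/II-3 ? I-1×I-2: zz|Zz
⇒ Z over [I-1,I-2,II-1,II-2,II-3]: 5 consistent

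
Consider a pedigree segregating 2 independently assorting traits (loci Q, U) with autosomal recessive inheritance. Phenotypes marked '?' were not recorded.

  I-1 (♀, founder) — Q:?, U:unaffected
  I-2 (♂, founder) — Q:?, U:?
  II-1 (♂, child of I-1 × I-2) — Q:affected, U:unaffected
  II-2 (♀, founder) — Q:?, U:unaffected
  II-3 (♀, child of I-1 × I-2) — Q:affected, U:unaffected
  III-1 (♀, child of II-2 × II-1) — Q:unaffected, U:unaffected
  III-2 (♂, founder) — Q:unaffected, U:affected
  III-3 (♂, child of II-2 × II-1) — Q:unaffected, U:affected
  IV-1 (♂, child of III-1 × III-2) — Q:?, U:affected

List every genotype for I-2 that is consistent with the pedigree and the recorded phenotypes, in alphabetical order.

I-2 ∈ {Qq UU, Qq Uu, Qq uu, qq UU, qq Uu, qq uu}

Q/I-1 ? ·: Qq|qq
Q/I-2 ? ·: Qq|qq
Q/II-1 aff I-1×I-2: qq
Q/II-2 ? ·: QQ|Qq
Q/II-3 aff I-1×I-2: qq
Q/III-1 un II-2×II-1: Qq
Q/III-2 un ·: QQ|Qq
Q/III-3 un II-2×II-1: Qq
Q/IV-1 ? III-1×III-2: QQ|Qq|qq
⇒ Q over [I-1,I-2,II-1,II-2,II-3,III-1,III-2,III-3,IV-1]: 40 consistent
U/I-1 un ·: UU|Uu
U/I-2 ? ·: UU|Uu|uu
U/II-1 un I-1×I-2: Uu
U/II-2 un ·: Uu
U/II-3 un I-1×I-2: UU|Uu
U/III-1 un II-2×II-1: Uu
U/III-2 aff ·: uu
U/III-3 aff II-2×II-1: uu
U/IV-1 aff III-1×III-2: uu
⇒ U over [I-1,I-2,II-1,II-2,II-3,III-1,III-2,III-3,IV-1]: 8 consistent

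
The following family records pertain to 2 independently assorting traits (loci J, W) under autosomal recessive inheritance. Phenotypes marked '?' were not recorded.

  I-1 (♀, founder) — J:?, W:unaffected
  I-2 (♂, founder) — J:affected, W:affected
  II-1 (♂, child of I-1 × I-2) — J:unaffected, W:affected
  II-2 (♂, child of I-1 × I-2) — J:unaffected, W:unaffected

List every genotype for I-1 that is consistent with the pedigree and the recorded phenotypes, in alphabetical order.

J/I-1 ? ·: JJ|Jj
J/I-2 aff ·: jj
J/II-1 un I-1×I-2: Jj
J/II-2 un I-1×I-2: Jj
⇒ J over [I-1,I-2,II-1,II-2]: 2 consistent
W/I-1 un ·: Ww
W/I-2 aff ·: ww
W/II-1 aff I-1×I-2: ww
W/II-2 un I-1×I-2: Ww
⇒ W over [I-1,I-2,II-1,II-2]: 1 consistent

I-1 ∈ {JJ Ww, Jj Ww}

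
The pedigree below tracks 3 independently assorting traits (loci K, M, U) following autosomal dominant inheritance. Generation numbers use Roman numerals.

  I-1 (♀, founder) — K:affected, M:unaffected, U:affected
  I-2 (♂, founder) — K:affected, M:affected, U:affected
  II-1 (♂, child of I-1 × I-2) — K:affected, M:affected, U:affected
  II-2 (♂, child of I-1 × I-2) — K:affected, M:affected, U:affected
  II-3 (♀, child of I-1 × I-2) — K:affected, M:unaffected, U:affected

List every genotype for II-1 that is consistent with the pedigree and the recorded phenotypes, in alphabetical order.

II-1 ∈ {KK Mm UU, KK Mm Uu, Kk Mm UU, Kk Mm Uu}

K/I-1 aff ·: Kk|KK
K/I-2 aff ·: Kk|KK
K/II-1 aff I-1×I-2: Kk|KK
K/II-2 aff I-1×I-2: Kk|KK
K/II-3 aff I-1×I-2: Kk|KK
⇒ K over [I-1,I-2,II-1,II-2,II-3]: 25 consistent
M/I-1 un ·: mm
M/I-2 aff ·: Mm
M/II-1 aff I-1×I-2: Mm
M/II-2 aff I-1×I-2: Mm
M/II-3 un I-1×I-2: mm
⇒ M over [I-1,I-2,II-1,II-2,II-3]: 1 consistent
U/I-1 aff ·: Uu|UU
U/I-2 aff ·: Uu|UU
U/II-1 aff I-1×I-2: Uu|UU
U/II-2 aff I-1×I-2: Uu|UU
U/II-3 aff I-1×I-2: Uu|UU
⇒ U over [I-1,I-2,II-1,II-2,II-3]: 25 consistent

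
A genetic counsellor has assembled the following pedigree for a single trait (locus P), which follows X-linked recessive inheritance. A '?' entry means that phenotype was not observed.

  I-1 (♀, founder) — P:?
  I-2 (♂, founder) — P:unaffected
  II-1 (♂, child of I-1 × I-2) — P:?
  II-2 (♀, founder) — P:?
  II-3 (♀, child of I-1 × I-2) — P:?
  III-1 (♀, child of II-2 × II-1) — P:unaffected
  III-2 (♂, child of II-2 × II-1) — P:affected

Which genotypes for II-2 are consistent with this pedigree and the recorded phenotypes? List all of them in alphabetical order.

P/I-1 ? ·: X^PX^P|X^PX^p|X^pX^p
P/I-2 un ·: X^PY
P/II-1 ? I-1×I-2: X^PY|X^pY
P/II-2 ? ·: X^PX^p|X^pX^p
P/II-3 ? I-1×I-2: X^PX^P|X^PX^p
P/III-1 un II-2×II-1: X^PX^P|X^PX^p
P/III-2 aff II-2×II-1: X^pY
⇒ P over [I-1,I-2,II-1,II-2,II-3,III-1,III-2]: 12 consistent

II-2 ∈ {X^PX^p, X^pX^p}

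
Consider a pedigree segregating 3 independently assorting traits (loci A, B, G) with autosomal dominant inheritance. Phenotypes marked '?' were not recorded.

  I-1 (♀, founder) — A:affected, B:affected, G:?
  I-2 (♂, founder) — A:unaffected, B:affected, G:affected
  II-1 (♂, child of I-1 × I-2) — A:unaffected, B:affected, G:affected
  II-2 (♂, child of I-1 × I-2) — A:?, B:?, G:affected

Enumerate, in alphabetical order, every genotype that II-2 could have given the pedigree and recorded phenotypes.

A/I-1 aff ·: Aa
A/I-2 un ·: aa
A/II-1 un I-1×I-2: aa
A/II-2 ? I-1×I-2: aa|Aa
⇒ A over [I-1,I-2,II-1,II-2]: 2 consistent
B/I-1 aff ·: Bb|BB
B/I-2 aff ·: Bb|BB
B/II-1 aff I-1×I-2: Bb|BB
B/II-2 ? I-1×I-2: bb|Bb|BB
⇒ B over [I-1,I-2,II-1,II-2]: 15 consistent
G/I-1 ? ·: gg|Gg|GG
G/I-2 aff ·: Gg|GG
G/II-1 aff I-1×I-2: Gg|GG
G/II-2 aff I-1×I-2: Gg|GG
⇒ G over [I-1,I-2,II-1,II-2]: 15 consistent

II-2 ∈ {Aa BB GG, Aa BB Gg, Aa Bb GG, Aa Bb Gg, Aa bb GG, Aa bb Gg, aa BB GG, aa BB Gg, aa Bb GG, aa Bb Gg, aa bb GG, aa bb Gg}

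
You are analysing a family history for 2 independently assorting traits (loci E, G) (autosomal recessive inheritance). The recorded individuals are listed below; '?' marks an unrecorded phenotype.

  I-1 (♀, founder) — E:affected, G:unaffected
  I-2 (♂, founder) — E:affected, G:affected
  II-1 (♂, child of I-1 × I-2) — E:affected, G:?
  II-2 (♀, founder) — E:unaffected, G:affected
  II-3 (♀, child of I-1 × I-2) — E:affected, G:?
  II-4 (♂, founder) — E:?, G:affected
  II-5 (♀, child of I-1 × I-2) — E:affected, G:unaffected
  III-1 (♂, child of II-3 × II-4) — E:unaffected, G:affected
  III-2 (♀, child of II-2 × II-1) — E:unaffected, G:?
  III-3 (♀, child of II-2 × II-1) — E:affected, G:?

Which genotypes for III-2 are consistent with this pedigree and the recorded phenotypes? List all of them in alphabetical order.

E/I-1 aff ·: ee
E/I-2 aff ·: ee
E/II-1 aff I-1×I-2: ee
E/II-2 un ·: Ee
E/II-3 aff I-1×I-2: ee
E/II-4 ? ·: EE|Ee
E/II-5 aff I-1×I-2: ee
E/III-1 un II-3×II-4: Ee
E/III-2 un II-2×II-1: Ee
E/III-3 aff II-2×II-1: ee
⇒ E over [I-1,I-2,II-1,II-2,II-3,II-4,II-5,III-1,III-2,III-3]: 2 consistent
G/I-1 un ·: GG|Gg
G/I-2 aff ·: gg
G/II-1 ? I-1×I-2: Gg|gg
G/II-2 aff ·: gg
G/II-3 ? I-1×I-2: Gg|gg
G/II-4 aff ·: gg
G/II-5 un I-1×I-2: Gg
G/III-1 aff II-3×II-4: gg
G/III-2 ? II-2×II-1: Gg|gg
G/III-3 ? II-2×II-1: Gg|gg
⇒ G over [I-1,I-2,II-1,II-2,II-3,II-4,II-5,III-1,III-2,III-3]: 14 consistent

III-2 ∈ {Ee Gg, Ee gg}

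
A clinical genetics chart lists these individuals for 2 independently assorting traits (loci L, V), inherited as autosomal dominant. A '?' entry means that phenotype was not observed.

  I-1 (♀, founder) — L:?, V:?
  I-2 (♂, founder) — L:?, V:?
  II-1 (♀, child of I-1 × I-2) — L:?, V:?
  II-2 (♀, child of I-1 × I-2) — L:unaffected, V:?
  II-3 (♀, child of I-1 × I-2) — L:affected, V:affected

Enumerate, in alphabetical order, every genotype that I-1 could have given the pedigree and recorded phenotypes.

L/I-1 ? ·: ll|Ll
L/I-2 ? ·: ll|Ll
L/II-1 ? I-1×I-2: ll|Ll|LL
L/II-2 un I-1×I-2: ll
L/II-3 aff I-1×I-2: Ll|LL
⇒ L over [I-1,I-2,II-1,II-2,II-3]: 10 consistent
V/I-1 ? ·: vv|Vv|VV
V/I-2 ? ·: vv|Vv|VV
V/II-1 ? I-1×I-2: vv|Vv|VV
V/II-2 ? I-1×I-2: vv|Vv|VV
V/II-3 aff I-1×I-2: Vv|VV
⇒ V over [I-1,I-2,II-1,II-2,II-3]: 45 consistent

I-1 ∈ {Ll VV, Ll Vv, Ll vv, ll VV, ll Vv, ll vv}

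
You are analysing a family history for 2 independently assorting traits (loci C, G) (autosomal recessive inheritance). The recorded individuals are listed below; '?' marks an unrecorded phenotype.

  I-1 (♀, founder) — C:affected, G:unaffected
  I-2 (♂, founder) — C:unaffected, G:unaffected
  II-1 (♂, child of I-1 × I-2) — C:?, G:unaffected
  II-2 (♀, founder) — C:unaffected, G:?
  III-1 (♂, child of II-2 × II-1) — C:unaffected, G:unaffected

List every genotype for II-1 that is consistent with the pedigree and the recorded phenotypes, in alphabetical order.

C/I-1 aff ·: cc
C/I-2 un ·: CC|Cc
C/II-1 ? I-1×I-2: Cc|cc
C/II-2 un ·: CC|Cc
C/III-1 un II-2×II-1: CC|Cc
⇒ C over [I-1,I-2,II-1,II-2,III-1]: 10 consistent
G/I-1 un ·: GG|Gg
G/I-2 un ·: GG|Gg
G/II-1 un I-1×I-2: GG|Gg
G/II-2 ? ·: GG|Gg|gg
G/III-1 un II-2×II-1: GG|Gg
⇒ G over [I-1,I-2,II-1,II-2,III-1]: 31 consistent

II-1 ∈ {Cc GG, Cc Gg, cc GG, cc Gg}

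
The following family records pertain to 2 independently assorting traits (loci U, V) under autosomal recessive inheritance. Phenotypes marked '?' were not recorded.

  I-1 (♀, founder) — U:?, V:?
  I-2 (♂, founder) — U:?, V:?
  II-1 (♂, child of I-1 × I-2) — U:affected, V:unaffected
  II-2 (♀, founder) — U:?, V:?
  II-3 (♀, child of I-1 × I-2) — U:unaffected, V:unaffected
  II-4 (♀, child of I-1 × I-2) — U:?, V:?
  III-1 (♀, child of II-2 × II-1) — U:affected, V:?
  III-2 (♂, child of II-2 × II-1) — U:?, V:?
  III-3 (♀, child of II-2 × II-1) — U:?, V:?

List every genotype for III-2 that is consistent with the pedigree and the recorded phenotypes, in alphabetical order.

III-2 ∈ {Uu VV, Uu Vv, Uu vv, uu VV, uu Vv, uu vv}

U/I-1 ? ·: Uu|uu
U/I-2 ? ·: Uu|uu
U/II-1 aff I-1×I-2: uu
U/II-2 ? ·: Uu|uu
U/II-3 un I-1×I-2: UU|Uu
U/II-4 ? I-1×I-2: UU|Uu|uu
U/III-1 aff II-2×II-1: uu
U/III-2 ? II-2×II-1: Uu|uu
U/III-3 ? II-2×II-1: Uu|uu
⇒ U over [I-1,I-2,II-1,II-2,II-3,II-4,III-1,III-2,III-3]: 50 consistent
V/I-1 ? ·: VV|Vv|vv
V/I-2 ? ·: VV|Vv|vv
V/II-1 un I-1×I-2: VV|Vv
V/II-2 ? ·: VV|Vv|vv
V/II-3 un I-1×I-2: VV|Vv
V/II-4 ? I-1×I-2: VV|Vv|vv
V/III-1 ? II-2×II-1: VV|Vv|vv
V/III-2 ? II-2×II-1: VV|Vv|vv
V/III-3 ? II-2×II-1: VV|Vv|vv
⇒ V over [I-1,I-2,II-1,II-2,II-3,II-4,III-1,III-2,III-3]: 1010 consistent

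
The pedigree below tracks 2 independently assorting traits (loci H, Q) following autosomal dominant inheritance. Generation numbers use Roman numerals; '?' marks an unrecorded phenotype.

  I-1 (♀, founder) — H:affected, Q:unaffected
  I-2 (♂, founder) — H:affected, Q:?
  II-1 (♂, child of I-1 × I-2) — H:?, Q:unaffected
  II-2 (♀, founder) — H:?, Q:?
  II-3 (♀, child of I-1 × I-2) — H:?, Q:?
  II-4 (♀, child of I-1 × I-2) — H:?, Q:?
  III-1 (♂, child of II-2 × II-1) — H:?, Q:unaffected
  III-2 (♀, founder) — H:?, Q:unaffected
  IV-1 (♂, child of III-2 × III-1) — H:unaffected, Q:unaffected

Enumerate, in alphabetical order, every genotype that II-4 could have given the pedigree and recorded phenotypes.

H/I-1 aff ·: Hh|HH
H/I-2 aff ·: Hh|HH
H/II-1 ? I-1×I-2: hh|Hh|HH
H/II-2 ? ·: hh|Hh|HH
H/II-3 ? I-1×I-2: hh|Hh|HH
H/II-4 ? I-1×I-2: hh|Hh|HH
H/III-1 ? II-2×II-1: hh|Hh
H/III-2 ? ·: hh|Hh
H/IV-1 un III-2×III-1: hh
⇒ H over [I-1,I-2,II-1,II-2,II-3,II-4,III-1,III-2,IV-1]: 314 consistent
Q/I-1 un ·: qq
Q/I-2 ? ·: qq|Qq
Q/II-1 un I-1×I-2: qq
Q/II-2 ? ·: qq|Qq
Q/II-3 ? I-1×I-2: qq|Qq
Q/II-4 ? I-1×I-2: qq|Qq
Q/III-1 un II-2×II-1: qq
Q/III-2 un ·: qq
Q/IV-1 un III-2×III-1: qq
⇒ Q over [I-1,I-2,II-1,II-2,II-3,II-4,III-1,III-2,IV-1]: 10 consistent

II-4 ∈ {HH Qq, HH qq, Hh Qq, Hh qq, hh Qq, hh qq}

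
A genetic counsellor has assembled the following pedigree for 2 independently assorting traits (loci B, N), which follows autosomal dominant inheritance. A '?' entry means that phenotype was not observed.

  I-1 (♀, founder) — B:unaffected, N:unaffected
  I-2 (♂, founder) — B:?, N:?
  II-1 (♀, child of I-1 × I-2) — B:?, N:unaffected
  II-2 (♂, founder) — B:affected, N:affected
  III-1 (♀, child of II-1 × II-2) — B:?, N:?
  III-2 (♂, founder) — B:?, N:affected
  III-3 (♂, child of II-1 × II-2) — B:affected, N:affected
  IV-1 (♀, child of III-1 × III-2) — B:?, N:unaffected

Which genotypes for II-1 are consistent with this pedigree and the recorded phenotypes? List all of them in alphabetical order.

II-1 ∈ {Bb nn, bb nn}

B/I-1 un ·: bb
B/I-2 ? ·: bb|Bb|BB
B/II-1 ? I-1×I-2: bb|Bb
B/II-2 aff ·: Bb|BB
B/III-1 ? II-1×II-2: bb|Bb|BB
B/III-2 ? ·: bb|Bb|BB
B/III-3 aff II-1×II-2: Bb|BB
B/IV-1 ? III-1×III-2: bb|Bb|BB
⇒ B over [I-1,I-2,II-1,II-2,III-1,III-2,III-3,IV-1]: 140 consistent
N/I-1 un ·: nn
N/I-2 ? ·: nn|Nn
N/II-1 un I-1×I-2: nn
N/II-2 aff ·: Nn|NN
N/III-1 ? II-1×II-2: nn|Nn
N/III-2 aff ·: Nn
N/III-3 aff II-1×II-2: Nn
N/IV-1 un III-1×III-2: nn
⇒ N over [I-1,I-2,II-1,II-2,III-1,III-2,III-3,IV-1]: 6 consistent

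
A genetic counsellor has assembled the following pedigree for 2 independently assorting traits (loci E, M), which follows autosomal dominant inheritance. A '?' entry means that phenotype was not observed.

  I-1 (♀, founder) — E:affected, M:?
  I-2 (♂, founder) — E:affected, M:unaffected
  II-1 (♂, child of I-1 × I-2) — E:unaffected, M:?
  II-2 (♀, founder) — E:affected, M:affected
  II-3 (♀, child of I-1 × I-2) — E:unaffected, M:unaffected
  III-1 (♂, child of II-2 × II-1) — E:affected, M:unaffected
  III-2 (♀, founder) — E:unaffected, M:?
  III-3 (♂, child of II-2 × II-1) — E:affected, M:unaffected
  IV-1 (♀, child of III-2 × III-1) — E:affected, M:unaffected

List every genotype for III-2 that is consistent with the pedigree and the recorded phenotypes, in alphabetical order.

E/I-1 aff ·: Ee
E/I-2 aff ·: Ee
E/II-1 un I-1×I-2: ee
E/II-2 aff ·: Ee|EE
E/II-3 un I-1×I-2: ee
E/III-1 aff II-2×II-1: Ee
E/III-2 un ·: ee
E/III-3 aff II-2×II-1: Ee
E/IV-1 aff III-2×III-1: Ee
⇒ E over [I-1,I-2,II-1,II-2,II-3,III-1,III-2,III-3,IV-1]: 2 consistent
M/I-1 ? ·: mm|Mm
M/I-2 un ·: mm
M/II-1 ? I-1×I-2: mm|Mm
M/II-2 aff ·: Mm
M/II-3 un I-1×I-2: mm
M/III-1 un II-2×II-1: mm
M/III-2 ? ·: mm|Mm
M/III-3 un II-2×II-1: mm
M/IV-1 un III-2×III-1: mm
⇒ M over [I-1,I-2,II-1,II-2,II-3,III-1,III-2,III-3,IV-1]: 6 consistent

III-2 ∈ {ee Mm, ee mm}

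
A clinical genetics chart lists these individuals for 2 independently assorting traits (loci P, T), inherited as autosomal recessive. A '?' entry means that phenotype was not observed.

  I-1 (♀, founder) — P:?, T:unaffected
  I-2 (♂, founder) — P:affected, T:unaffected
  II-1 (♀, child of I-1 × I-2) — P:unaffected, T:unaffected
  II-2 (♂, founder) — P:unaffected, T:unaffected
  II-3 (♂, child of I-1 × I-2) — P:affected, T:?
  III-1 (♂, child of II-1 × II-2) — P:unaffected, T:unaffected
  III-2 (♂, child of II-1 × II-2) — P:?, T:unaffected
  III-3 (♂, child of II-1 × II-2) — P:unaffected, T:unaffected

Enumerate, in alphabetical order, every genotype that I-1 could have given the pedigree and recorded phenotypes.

P/I-1 ? ·: Pp
P/I-2 aff ·: pp
P/II-1 un I-1×I-2: Pp
P/II-2 un ·: PP|Pp
P/II-3 aff I-1×I-2: pp
P/III-1 un II-1×II-2: PP|Pp
P/III-2 ? II-1×II-2: PP|Pp|pp
P/III-3 un II-1×II-2: PP|Pp
⇒ P over [I-1,I-2,II-1,II-2,II-3,III-1,III-2,III-3]: 20 consistent
T/I-1 un ·: TT|Tt
T/I-2 un ·: TT|Tt
T/II-1 un I-1×I-2: TT|Tt
T/II-2 un ·: TT|Tt
T/II-3 ? I-1×I-2: TT|Tt|tt
T/III-1 un II-1×II-2: TT|Tt
T/III-2 un II-1×II-2: TT|Tt
T/III-3 un II-1×II-2: TT|Tt
⇒ T over [I-1,I-2,II-1,II-2,II-3,III-1,III-2,III-3]: 184 consistent

I-1 ∈ {Pp TT, Pp Tt}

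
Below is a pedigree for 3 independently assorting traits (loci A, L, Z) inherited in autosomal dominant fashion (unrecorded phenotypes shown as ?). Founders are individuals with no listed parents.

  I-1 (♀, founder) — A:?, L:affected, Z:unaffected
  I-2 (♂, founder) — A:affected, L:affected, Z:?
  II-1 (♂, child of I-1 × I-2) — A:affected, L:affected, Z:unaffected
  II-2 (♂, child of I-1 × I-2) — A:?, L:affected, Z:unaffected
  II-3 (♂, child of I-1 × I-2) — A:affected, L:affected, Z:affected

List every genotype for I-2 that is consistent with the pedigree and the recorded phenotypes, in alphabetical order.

A/I-1 ? ·: aa|Aa|AA
A/I-2 aff ·: Aa|AA
A/II-1 aff I-1×I-2: Aa|AA
A/II-2 ? I-1×I-2: aa|Aa|AA
A/II-3 aff I-1×I-2: Aa|AA
⇒ A over [I-1,I-2,II-1,II-2,II-3]: 32 consistent
L/I-1 aff ·: Ll|LL
L/I-2 aff ·: Ll|LL
L/II-1 aff I-1×I-2: Ll|LL
L/II-2 aff I-1×I-2: Ll|LL
L/II-3 aff I-1×I-2: Ll|LL
⇒ L over [I-1,I-2,II-1,II-2,II-3]: 25 consistent
Z/I-1 un ·: zz
Z/I-2 ? ·: Zz
Z/II-1 un I-1×I-2: zz
Z/II-2 un I-1×I-2: zz
Z/II-3 aff I-1×I-2: Zz
⇒ Z over [I-1,I-2,II-1,II-2,II-3]: 1 consistent

I-2 ∈ {AA LL Zz, AA Ll Zz, Aa LL Zz, Aa Ll Zz}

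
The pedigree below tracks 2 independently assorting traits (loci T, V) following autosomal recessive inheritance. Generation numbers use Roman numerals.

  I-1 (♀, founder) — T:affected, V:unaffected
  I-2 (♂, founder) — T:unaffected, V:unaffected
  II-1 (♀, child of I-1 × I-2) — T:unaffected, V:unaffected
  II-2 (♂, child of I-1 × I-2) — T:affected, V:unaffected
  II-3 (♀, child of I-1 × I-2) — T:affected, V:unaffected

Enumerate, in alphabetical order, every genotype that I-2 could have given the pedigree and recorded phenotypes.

T/I-1 aff ·: tt
T/I-2 un ·: Tt
T/II-1 un I-1×I-2: Tt
T/II-2 aff I-1×I-2: tt
T/II-3 aff I-1×I-2: tt
⇒ T over [I-1,I-2,II-1,II-2,II-3]: 1 consistent
V/I-1 un ·: VV|Vv
V/I-2 un ·: VV|Vv
V/II-1 un I-1×I-2: VV|Vv
V/II-2 un I-1×I-2: VV|Vv
V/II-3 un I-1×I-2: VV|Vv
⇒ V over [I-1,I-2,II-1,II-2,II-3]: 25 consistent

I-2 ∈ {Tt VV, Tt Vv}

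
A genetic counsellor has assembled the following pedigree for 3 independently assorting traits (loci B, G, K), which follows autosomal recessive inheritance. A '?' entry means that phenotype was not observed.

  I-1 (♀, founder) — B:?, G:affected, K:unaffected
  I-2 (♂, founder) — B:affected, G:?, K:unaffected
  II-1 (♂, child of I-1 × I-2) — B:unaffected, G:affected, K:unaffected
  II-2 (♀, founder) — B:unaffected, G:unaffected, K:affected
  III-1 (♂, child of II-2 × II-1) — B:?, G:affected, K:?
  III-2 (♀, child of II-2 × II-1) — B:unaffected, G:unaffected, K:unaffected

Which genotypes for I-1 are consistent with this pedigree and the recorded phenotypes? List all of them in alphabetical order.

I-1 ∈ {BB gg KK, BB gg Kk, Bb gg KK, Bb gg Kk}

B/I-1 ? ·: BB|Bb
B/I-2 aff ·: bb
B/II-1 un I-1×I-2: Bb
B/II-2 un ·: BB|Bb
B/III-1 ? II-2×II-1: BB|Bb|bb
B/III-2 un II-2×II-1: BB|Bb
⇒ B over [I-1,I-2,II-1,II-2,III-1,III-2]: 20 consistent
G/I-1 aff ·: gg
G/I-2 ? ·: Gg|gg
G/II-1 aff I-1×I-2: gg
G/II-2 un ·: Gg
G/III-1 aff II-2×II-1: gg
G/III-2 un II-2×II-1: Gg
⇒ G over [I-1,I-2,II-1,II-2,III-1,III-2]: 2 consistent
K/I-1 un ·: KK|Kk
K/I-2 un ·: KK|Kk
K/II-1 un I-1×I-2: KK|Kk
K/II-2 aff ·: kk
K/III-1 ? II-2×II-1: Kk|kk
K/III-2 un II-2×II-1: Kk
⇒ K over [I-1,I-2,II-1,II-2,III-1,III-2]: 10 consistent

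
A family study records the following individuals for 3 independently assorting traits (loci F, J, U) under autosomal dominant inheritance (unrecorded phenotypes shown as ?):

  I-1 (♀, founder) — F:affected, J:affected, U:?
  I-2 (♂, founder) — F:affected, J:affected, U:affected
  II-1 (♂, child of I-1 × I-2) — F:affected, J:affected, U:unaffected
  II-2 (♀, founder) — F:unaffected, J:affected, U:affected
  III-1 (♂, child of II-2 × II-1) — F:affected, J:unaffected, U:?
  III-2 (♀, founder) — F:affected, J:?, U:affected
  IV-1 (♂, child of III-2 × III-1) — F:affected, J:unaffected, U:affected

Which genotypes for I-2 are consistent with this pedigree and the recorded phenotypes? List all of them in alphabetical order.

I-2 ∈ {FF JJ Uu, FF Jj Uu, Ff JJ Uu, Ff Jj Uu}

F/I-1 aff ·: Ff|FF
F/I-2 aff ·: Ff|FF
F/II-1 aff I-1×I-2: Ff|FF
F/II-2 un ·: ff
F/III-1 aff II-2×II-1: Ff
F/III-2 aff ·: Ff|FF
F/IV-1 aff III-2×III-1: Ff|FF
⇒ F over [I-1,I-2,II-1,II-2,III-1,III-2,IV-1]: 28 consistent
J/I-1 aff ·: Jj|JJ
J/I-2 aff ·: Jj|JJ
J/II-1 aff I-1×I-2: Jj
J/II-2 aff ·: Jj
J/III-1 un II-2×II-1: jj
J/III-2 ? ·: jj|Jj
J/IV-1 un III-2×III-1: jj
⇒ J over [I-1,I-2,II-1,II-2,III-1,III-2,IV-1]: 6 consistent
U/I-1 ? ·: uu|Uu
U/I-2 aff ·: Uu
U/II-1 un I-1×I-2: uu
U/II-2 aff ·: Uu|UU
U/III-1 ? II-2×II-1: uu|Uu
U/III-2 aff ·: Uu|UU
U/IV-1 aff III-2×III-1: Uu|UU
⇒ U over [I-1,I-2,II-1,II-2,III-1,III-2,IV-1]: 20 consistent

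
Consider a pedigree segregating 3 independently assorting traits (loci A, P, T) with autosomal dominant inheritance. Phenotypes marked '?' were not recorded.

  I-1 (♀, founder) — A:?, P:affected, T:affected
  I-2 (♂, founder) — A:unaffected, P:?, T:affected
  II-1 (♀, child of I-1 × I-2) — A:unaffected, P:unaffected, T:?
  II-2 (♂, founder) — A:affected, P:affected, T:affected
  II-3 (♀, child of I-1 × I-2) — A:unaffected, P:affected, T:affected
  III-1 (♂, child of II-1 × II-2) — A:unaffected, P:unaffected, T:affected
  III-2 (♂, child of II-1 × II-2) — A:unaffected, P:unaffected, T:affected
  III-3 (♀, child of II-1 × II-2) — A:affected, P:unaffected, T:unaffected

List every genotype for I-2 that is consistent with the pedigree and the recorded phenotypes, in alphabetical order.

A/I-1 ? ·: aa|Aa
A/I-2 un ·: aa
A/II-1 un I-1×I-2: aa
A/II-2 aff ·: Aa
A/II-3 un I-1×I-2: aa
A/III-1 un II-1×II-2: aa
A/III-2 un II-1×II-2: aa
A/III-3 aff II-1×II-2: Aa
⇒ A over [I-1,I-2,II-1,II-2,II-3,III-1,III-2,III-3]: 2 consistent
P/I-1 aff ·: Pp
P/I-2 ? ·: pp|Pp
P/II-1 un I-1×I-2: pp
P/II-2 aff ·: Pp
P/II-3 aff I-1×I-2: Pp|PP
P/III-1 un II-1×II-2: pp
P/III-2 un II-1×II-2: pp
P/III-3 un II-1×II-2: pp
⇒ P over [I-1,I-2,II-1,II-2,II-3,III-1,III-2,III-3]: 3 consistent
T/I-1 aff ·: Tt|TT
T/I-2 aff ·: Tt|TT
T/II-1 ? I-1×I-2: tt|Tt
T/II-2 aff ·: Tt
T/II-3 aff I-1×I-2: Tt|TT
T/III-1 aff II-1×II-2: Tt|TT
T/III-2 aff II-1×II-2: Tt|TT
T/III-3 un II-1×II-2: tt
⇒ T over [I-1,I-2,II-1,II-2,II-3,III-1,III-2,III-3]: 26 consistent

I-2 ∈ {aa Pp TT, aa Pp Tt, aa pp TT, aa pp Tt}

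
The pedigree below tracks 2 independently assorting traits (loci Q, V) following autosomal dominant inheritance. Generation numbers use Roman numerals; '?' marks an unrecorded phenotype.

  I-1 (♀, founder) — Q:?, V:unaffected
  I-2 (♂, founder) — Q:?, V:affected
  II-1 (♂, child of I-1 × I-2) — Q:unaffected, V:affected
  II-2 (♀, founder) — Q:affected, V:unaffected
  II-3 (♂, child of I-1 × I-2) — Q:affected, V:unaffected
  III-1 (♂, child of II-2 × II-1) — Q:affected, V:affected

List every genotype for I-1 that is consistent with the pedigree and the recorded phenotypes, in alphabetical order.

Q/I-1 ? ·: qq|Qq
Q/I-2 ? ·: qq|Qq
Q/II-1 un I-1×I-2: qq
Q/II-2 aff ·: Qq|QQ
Q/II-3 aff I-1×I-2: Qq|QQ
Q/III-1 aff II-2×II-1: Qq
⇒ Q over [I-1,I-2,II-1,II-2,II-3,III-1]: 8 consistent
V/I-1 un ·: vv
V/I-2 aff ·: Vv
V/II-1 aff I-1×I-2: Vv
V/II-2 un ·: vv
V/II-3 un I-1×I-2: vv
V/III-1 aff II-2×II-1: Vv
⇒ V over [I-1,I-2,II-1,II-2,II-3,III-1]: 1 consistent

I-1 ∈ {Qq vv, qq vv}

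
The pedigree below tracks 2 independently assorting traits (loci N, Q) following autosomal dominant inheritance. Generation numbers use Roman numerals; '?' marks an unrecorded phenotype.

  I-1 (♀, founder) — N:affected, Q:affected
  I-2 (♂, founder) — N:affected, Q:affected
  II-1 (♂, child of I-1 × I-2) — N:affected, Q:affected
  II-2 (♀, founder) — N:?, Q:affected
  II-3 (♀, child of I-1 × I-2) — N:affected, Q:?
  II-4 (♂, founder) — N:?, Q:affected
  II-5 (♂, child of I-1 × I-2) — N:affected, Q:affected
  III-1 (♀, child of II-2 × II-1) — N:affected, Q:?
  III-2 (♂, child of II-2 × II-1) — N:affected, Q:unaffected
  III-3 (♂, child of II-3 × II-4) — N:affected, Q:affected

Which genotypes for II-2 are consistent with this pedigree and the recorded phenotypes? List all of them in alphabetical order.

N/I-1 aff ·: Nn|NN
N/I-2 aff ·: Nn|NN
N/II-1 aff I-1×I-2: Nn|NN
N/II-2 ? ·: nn|Nn|NN
N/II-3 aff I-1×I-2: Nn|NN
N/II-4 ? ·: nn|Nn|NN
N/II-5 aff I-1×I-2: Nn|NN
N/III-1 aff II-2×II-1: Nn|NN
N/III-2 aff II-2×II-1: Nn|NN
N/III-3 aff II-3×II-4: Nn|NN
⇒ N over [I-1,I-2,II-1,II-2,II-3,II-4,II-5,III-1,III-2,III-3]: 834 consistent
Q/I-1 aff ·: Qq|QQ
Q/I-2 aff ·: Qq|QQ
Q/II-1 aff I-1×I-2: Qq
Q/II-2 aff ·: Qq
Q/II-3 ? I-1×I-2: qq|Qq|QQ
Q/II-4 aff ·: Qq|QQ
Q/II-5 aff I-1×I-2: Qq|QQ
Q/III-1 ? II-2×II-1: qq|Qq|QQ
Q/III-2 un II-2×II-1: qq
Q/III-3 aff II-3×II-4: Qq|QQ
⇒ Q over [I-1,I-2,II-1,II-2,II-3,II-4,II-5,III-1,III-2,III-3]: 138 consistent

II-2 ∈ {NN Qq, Nn Qq, nn Qq}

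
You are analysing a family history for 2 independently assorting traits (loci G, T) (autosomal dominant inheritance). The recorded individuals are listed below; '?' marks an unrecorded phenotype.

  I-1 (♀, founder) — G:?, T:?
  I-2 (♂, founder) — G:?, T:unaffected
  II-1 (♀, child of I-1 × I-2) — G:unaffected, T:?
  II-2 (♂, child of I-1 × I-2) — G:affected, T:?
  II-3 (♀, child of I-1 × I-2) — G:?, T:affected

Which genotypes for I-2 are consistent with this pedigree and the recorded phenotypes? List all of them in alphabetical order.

G/I-1 ? ·: gg|Gg
G/I-2 ? ·: gg|Gg
G/II-1 un I-1×I-2: gg
G/II-2 aff I-1×I-2: Gg|GG
G/II-3 ? I-1×I-2: gg|Gg|GG
⇒ G over [I-1,I-2,II-1,II-2,II-3]: 10 consistent
T/I-1 ? ·: Tt|TT
T/I-2 un ·: tt
T/II-1 ? I-1×I-2: tt|Tt
T/II-2 ? I-1×I-2: tt|Tt
T/II-3 aff I-1×I-2: Tt
⇒ T over [I-1,I-2,II-1,II-2,II-3]: 5 consistent

I-2 ∈ {Gg tt, gg tt}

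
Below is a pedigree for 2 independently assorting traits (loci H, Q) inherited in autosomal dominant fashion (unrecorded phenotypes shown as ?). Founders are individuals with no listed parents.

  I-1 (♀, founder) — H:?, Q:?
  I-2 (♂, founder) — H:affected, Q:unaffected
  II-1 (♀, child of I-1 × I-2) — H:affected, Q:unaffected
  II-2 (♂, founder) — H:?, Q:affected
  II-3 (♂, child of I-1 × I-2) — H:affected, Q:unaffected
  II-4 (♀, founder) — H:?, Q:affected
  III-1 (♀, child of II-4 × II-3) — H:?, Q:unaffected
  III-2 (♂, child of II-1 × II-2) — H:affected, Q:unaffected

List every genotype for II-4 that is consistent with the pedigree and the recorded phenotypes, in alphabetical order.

H/I-1 ? ·: hh|Hh|HH
H/I-2 aff ·: Hh|HH
H/II-1 aff I-1×I-2: Hh|HH
H/II-2 ? ·: hh|Hh|HH
H/II-3 aff I-1×I-2: Hh|HH
H/II-4 ? ·: hh|Hh|HH
H/III-1 ? II-4×II-3: hh|Hh|HH
H/III-2 aff II-1×II-2: Hh|HH
⇒ H over [I-1,I-2,II-1,II-2,II-3,II-4,III-1,III-2]: 383 consistent
Q/I-1 ? ·: qq|Qq
Q/I-2 un ·: qq
Q/II-1 un I-1×I-2: qq
Q/II-2 aff ·: Qq
Q/II-3 un I-1×I-2: qq
Q/II-4 aff ·: Qq
Q/III-1 un II-4×II-3: qq
Q/III-2 un II-1×II-2: qq
⇒ Q over [I-1,I-2,II-1,II-2,II-3,II-4,III-1,III-2]: 2 consistent

II-4 ∈ {HH Qq, Hh Qq, hh Qq}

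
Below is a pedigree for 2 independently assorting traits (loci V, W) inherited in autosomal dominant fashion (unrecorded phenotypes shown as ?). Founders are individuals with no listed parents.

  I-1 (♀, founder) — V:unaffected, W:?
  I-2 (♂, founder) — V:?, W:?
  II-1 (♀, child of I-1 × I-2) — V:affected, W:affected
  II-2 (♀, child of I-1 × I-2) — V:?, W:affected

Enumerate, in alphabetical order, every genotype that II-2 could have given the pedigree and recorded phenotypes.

II-2 ∈ {Vv WW, Vv Ww, vv WW, vv Ww}

V/I-1 un ·: vv
V/I-2 ? ·: Vv|VV
V/II-1 aff I-1×I-2: Vv
V/II-2 ? I-1×I-2: vv|Vv
⇒ V over [I-1,I-2,II-1,II-2]: 3 consistent
W/I-1 ? ·: ww|Ww|WW
W/I-2 ? ·: ww|Ww|WW
W/II-1 aff I-1×I-2: Ww|WW
W/II-2 aff I-1×I-2: Ww|WW
⇒ W over [I-1,I-2,II-1,II-2]: 17 consistent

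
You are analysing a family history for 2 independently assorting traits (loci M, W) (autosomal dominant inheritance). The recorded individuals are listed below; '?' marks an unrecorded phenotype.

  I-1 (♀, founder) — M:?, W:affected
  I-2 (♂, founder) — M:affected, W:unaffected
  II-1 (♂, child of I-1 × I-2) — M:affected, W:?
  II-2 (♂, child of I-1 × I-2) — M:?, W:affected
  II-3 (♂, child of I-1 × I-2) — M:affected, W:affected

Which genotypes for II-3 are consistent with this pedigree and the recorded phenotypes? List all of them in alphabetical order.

M/I-1 ? ·: mm|Mm|MM
M/I-2 aff ·: Mm|MM
M/II-1 aff I-1×I-2: Mm|MM
M/II-2 ? I-1×I-2: mm|Mm|MM
M/II-3 aff I-1×I-2: Mm|MM
⇒ M over [I-1,I-2,II-1,II-2,II-3]: 32 consistent
W/I-1 aff ·: Ww|WW
W/I-2 un ·: ww
W/II-1 ? I-1×I-2: ww|Ww
W/II-2 aff I-1×I-2: Ww
W/II-3 aff I-1×I-2: Ww
⇒ W over [I-1,I-2,II-1,II-2,II-3]: 3 consistent

II-3 ∈ {MM Ww, Mm Ww}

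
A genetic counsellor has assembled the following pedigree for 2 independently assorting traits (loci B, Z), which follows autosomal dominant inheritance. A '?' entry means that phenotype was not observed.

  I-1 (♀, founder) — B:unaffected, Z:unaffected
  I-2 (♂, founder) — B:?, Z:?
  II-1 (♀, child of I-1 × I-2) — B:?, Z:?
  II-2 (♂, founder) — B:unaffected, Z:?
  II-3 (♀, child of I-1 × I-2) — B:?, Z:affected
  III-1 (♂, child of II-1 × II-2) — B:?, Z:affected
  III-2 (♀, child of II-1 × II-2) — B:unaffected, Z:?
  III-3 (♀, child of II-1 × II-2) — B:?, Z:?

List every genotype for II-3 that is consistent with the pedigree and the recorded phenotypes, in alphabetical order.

II-3 ∈ {Bb Zz, bb Zz}

B/I-1 un ·: bb
B/I-2 ? ·: bb|Bb|BB
B/II-1 ? I-1×I-2: bb|Bb
B/II-2 un ·: bb
B/II-3 ? I-1×I-2: bb|Bb
B/III-1 ? II-1×II-2: bb|Bb
B/III-2 un II-1×II-2: bb
B/III-3 ? II-1×II-2: bb|Bb
⇒ B over [I-1,I-2,II-1,II-2,II-3,III-1,III-2,III-3]: 15 consistent
Z/I-1 un ·: zz
Z/I-2 ? ·: Zz|ZZ
Z/II-1 ? I-1×I-2: zz|Zz
Z/II-2 ? ·: zz|Zz|ZZ
Z/II-3 aff I-1×I-2: Zz
Z/III-1 aff II-1×II-2: Zz|ZZ
Z/III-2 ? II-1×II-2: zz|Zz|ZZ
Z/III-3 ? II-1×II-2: zz|Zz|ZZ
⇒ Z over [I-1,I-2,II-1,II-2,II-3,III-1,III-2,III-3]: 65 consistent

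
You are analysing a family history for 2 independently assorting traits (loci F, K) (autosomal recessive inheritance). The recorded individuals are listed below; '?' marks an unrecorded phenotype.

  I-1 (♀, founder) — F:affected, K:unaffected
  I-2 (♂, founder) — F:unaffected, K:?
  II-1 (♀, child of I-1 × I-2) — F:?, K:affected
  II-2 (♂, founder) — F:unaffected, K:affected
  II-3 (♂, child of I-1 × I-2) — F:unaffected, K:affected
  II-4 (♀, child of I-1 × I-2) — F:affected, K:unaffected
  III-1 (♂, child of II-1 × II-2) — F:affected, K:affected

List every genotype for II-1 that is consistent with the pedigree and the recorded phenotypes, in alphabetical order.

F/I-1 aff ·: ff
F/I-2 un ·: Ff
F/II-1 ? I-1×I-2: Ff|ff
F/II-2 un ·: Ff
F/II-3 un I-1×I-2: Ff
F/II-4 aff I-1×I-2: ff
F/III-1 aff II-1×II-2: ff
⇒ F over [I-1,I-2,II-1,II-2,II-3,II-4,III-1]: 2 consistent
K/I-1 un ·: Kk
K/I-2 ? ·: Kk|kk
K/II-1 aff I-1×I-2: kk
K/II-2 aff ·: kk
K/II-3 aff I-1×I-2: kk
K/II-4 un I-1×I-2: KK|Kk
K/III-1 aff II-1×II-2: kk
⇒ K over [I-1,I-2,II-1,II-2,II-3,II-4,III-1]: 3 consistent

II-1 ∈ {Ff kk, ff kk}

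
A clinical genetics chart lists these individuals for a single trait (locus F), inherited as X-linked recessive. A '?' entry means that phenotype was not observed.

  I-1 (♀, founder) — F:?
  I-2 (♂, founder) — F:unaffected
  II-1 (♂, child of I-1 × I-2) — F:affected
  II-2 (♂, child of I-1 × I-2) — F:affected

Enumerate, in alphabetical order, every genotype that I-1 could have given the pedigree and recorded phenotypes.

I-1 ∈ {X^FX^f, X^fX^f}

F/I-1 ? ·: X^FX^f|X^fX^f
F/I-2 un ·: X^FY
F/II-1 aff I-1×I-2: X^fY
F/II-2 aff I-1×I-2: X^fY
⇒ F over [I-1,I-2,II-1,II-2]: 2 consistent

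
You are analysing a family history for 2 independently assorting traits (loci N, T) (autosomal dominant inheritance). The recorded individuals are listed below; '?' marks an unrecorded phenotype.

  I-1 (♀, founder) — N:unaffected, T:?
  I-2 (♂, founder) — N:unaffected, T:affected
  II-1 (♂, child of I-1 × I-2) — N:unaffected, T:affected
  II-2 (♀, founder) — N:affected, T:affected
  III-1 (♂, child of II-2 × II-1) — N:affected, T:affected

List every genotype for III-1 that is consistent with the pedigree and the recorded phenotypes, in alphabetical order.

N/I-1 un ·: nn
N/I-2 un ·: nn
N/II-1 un I-1×I-2: nn
N/II-2 aff ·: Nn|NN
N/III-1 aff II-2×II-1: Nn
⇒ N over [I-1,I-2,II-1,II-2,III-1]: 2 consistent
T/I-1 ? ·: tt|Tt|TT
T/I-2 aff ·: Tt|TT
T/II-1 aff I-1×I-2: Tt|TT
T/II-2 aff ·: Tt|TT
T/III-1 aff II-2×II-1: Tt|TT
⇒ T over [I-1,I-2,II-1,II-2,III-1]: 32 consistent

III-1 ∈ {Nn TT, Nn Tt}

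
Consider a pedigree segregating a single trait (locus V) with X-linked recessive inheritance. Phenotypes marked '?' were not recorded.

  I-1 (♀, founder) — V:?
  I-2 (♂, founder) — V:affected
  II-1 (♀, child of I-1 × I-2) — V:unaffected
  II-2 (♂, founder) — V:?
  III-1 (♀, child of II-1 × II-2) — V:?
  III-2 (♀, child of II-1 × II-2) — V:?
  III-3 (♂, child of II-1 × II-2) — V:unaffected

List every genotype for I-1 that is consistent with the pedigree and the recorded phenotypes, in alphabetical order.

V/I-1 ? ·: X^VX^V|X^VX^v
V/I-2 aff ·: X^vY
V/II-1 un I-1×I-2: X^VX^v
V/II-2 ? ·: X^VY|X^vY
V/III-1 ? II-1×II-2: X^VX^V|X^VX^v|X^vX^v
V/III-2 ? II-1×II-2: X^VX^V|X^VX^v|X^vX^v
V/III-3 un II-1×II-2: X^VY
⇒ V over [I-1,I-2,II-1,II-2,III-1,III-2,III-3]: 16 consistent

I-1 ∈ {X^VX^V, X^VX^v}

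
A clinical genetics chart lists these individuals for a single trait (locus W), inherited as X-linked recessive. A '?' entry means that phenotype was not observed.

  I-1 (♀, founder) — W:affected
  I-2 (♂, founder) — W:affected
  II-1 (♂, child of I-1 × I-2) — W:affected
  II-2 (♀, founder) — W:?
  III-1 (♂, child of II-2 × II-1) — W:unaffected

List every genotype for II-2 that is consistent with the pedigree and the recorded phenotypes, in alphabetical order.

W/I-1 aff ·: X^wX^w
W/I-2 aff ·: X^wY
W/II-1 aff I-1×I-2: X^wY
W/II-2 ? ·: X^WX^W|X^WX^w
W/III-1 un II-2×II-1: X^WY
⇒ W over [I-1,I-2,II-1,II-2,III-1]: 2 consistent

II-2 ∈ {X^WX^W, X^WX^w}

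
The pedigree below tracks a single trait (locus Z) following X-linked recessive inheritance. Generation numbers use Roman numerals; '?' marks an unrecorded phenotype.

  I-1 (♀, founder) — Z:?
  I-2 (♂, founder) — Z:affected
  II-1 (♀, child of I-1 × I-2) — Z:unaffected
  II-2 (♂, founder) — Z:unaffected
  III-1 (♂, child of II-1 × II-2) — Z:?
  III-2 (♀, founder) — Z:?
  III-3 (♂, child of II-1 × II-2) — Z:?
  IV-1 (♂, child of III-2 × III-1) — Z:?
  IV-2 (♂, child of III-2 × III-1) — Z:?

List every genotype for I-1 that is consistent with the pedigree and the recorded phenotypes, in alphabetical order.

Z/I-1 ? ·: X^ZX^Z|X^ZX^z
Z/I-2 aff ·: X^zY
Z/II-1 un I-1×I-2: X^ZX^z
Z/II-2 un ·: X^ZY
Z/III-1 ? II-1×II-2: X^ZY|X^zY
Z/III-2 ? ·: X^ZX^Z|X^ZX^z|X^zX^z
Z/III-3 ? II-1×II-2: X^ZY|X^zY
Z/IV-1 ? III-2×III-1: X^ZY|X^zY
Z/IV-2 ? III-2×III-1: X^ZY|X^zY
⇒ Z over [I-1,I-2,II-1,II-2,III-1,III-2,III-3,IV-1,IV-2]: 48 consistent

I-1 ∈ {X^ZX^Z, X^ZX^z}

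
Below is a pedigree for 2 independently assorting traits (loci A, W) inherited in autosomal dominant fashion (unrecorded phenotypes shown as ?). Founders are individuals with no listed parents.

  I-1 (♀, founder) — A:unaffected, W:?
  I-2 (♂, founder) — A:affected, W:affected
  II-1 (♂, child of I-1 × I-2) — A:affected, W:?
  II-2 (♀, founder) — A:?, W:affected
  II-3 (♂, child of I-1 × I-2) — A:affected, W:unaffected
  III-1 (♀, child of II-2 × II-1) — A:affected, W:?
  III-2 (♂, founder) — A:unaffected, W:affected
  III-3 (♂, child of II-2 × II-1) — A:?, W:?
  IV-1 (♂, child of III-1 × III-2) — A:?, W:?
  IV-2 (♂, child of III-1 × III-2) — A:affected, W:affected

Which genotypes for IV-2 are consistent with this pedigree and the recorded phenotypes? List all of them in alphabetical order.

A/I-1 un ·: aa
A/I-2 aff ·: Aa|AA
A/II-1 aff I-1×I-2: Aa
A/II-2 ? ·: aa|Aa|AA
A/II-3 aff I-1×I-2: Aa
A/III-1 aff II-2×II-1: Aa|AA
A/III-2 un ·: aa
A/III-3 ? II-2×II-1: aa|Aa|AA
A/IV-1 ? III-1×III-2: aa|Aa
A/IV-2 aff III-1×III-2: Aa
⇒ A over [I-1,I-2,II-1,II-2,II-3,III-1,III-2,III-3,IV-1,IV-2]: 38 consistent
W/I-1 ? ·: ww|Ww
W/I-2 aff ·: Ww
W/II-1 ? I-1×I-2: ww|Ww|WW
W/II-2 aff ·: Ww|WW
W/II-3 un I-1×I-2: ww
W/III-1 ? II-2×II-1: ww|Ww|WW
W/III-2 aff ·: Ww|WW
W/III-3 ? II-2×II-1: ww|Ww|WW
W/IV-1 ? III-1×III-2: ww|Ww|WW
W/IV-2 aff III-1×III-2: Ww|WW
⇒ W over [I-1,I-2,II-1,II-2,II-3,III-1,III-2,III-3,IV-1,IV-2]: 275 consistent

IV-2 ∈ {Aa WW, Aa Ww}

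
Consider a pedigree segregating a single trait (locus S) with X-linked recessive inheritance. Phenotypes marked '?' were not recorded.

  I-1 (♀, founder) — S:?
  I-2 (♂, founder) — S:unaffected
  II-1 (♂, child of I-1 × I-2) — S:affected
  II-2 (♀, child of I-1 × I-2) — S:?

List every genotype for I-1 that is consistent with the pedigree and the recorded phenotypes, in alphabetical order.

I-1 ∈ {X^SX^s, X^sX^s}

S/I-1 ? ·: X^SX^s|X^sX^s
S/I-2 un ·: X^SY
S/II-1 aff I-1×I-2: X^sY
S/II-2 ? I-1×I-2: X^SX^S|X^SX^s
⇒ S over [I-1,I-2,II-1,II-2]: 3 consistent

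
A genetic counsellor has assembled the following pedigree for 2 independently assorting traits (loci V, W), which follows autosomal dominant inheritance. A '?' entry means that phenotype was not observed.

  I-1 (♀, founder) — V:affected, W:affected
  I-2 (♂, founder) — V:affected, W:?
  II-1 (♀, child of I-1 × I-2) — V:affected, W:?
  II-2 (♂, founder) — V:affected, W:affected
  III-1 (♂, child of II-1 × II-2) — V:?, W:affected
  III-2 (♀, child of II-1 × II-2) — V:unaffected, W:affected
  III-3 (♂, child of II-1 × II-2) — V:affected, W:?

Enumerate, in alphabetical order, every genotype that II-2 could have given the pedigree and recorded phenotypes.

II-2 ∈ {Vv WW, Vv Ww}

V/I-1 aff ·: Vv|VV
V/I-2 aff ·: Vv|VV
V/II-1 aff I-1×I-2: Vv
V/II-2 aff ·: Vv
V/III-1 ? II-1×II-2: vv|Vv|VV
V/III-2 un II-1×II-2: vv
V/III-3 aff II-1×II-2: Vv|VV
⇒ V over [I-1,I-2,II-1,II-2,III-1,III-2,III-3]: 18 consistent
W/I-1 aff ·: Ww|WW
W/I-2 ? ·: ww|Ww|WW
W/II-1 ? I-1×I-2: ww|Ww|WW
W/II-2 aff ·: Ww|WW
W/III-1 aff II-1×II-2: Ww|WW
W/III-2 aff II-1×II-2: Ww|WW
W/III-3 ? II-1×II-2: ww|Ww|WW
⇒ W over [I-1,I-2,II-1,II-2,III-1,III-2,III-3]: 142 consistent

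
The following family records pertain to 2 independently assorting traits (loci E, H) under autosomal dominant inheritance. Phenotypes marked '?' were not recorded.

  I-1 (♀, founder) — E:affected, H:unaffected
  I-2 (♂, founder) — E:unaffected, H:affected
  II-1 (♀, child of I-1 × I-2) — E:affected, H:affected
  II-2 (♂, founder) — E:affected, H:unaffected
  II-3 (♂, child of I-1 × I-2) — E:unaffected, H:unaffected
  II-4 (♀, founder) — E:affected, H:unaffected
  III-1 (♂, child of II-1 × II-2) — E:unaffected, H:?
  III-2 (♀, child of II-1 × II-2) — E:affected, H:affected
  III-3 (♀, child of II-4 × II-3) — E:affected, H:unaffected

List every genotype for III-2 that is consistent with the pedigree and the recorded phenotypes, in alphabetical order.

E/I-1 aff ·: Ee
E/I-2 un ·: ee
E/II-1 aff I-1×I-2: Ee
E/II-2 aff ·: Ee
E/II-3 un I-1×I-2: ee
E/II-4 aff ·: Ee|EE
E/III-1 un II-1×II-2: ee
E/III-2 aff II-1×II-2: Ee|EE
E/III-3 aff II-4×II-3: Ee
⇒ E over [I-1,I-2,II-1,II-2,II-3,II-4,III-1,III-2,III-3]: 4 consistent
H/I-1 un ·: hh
H/I-2 aff ·: Hh
H/II-1 aff I-1×I-2: Hh
H/II-2 un ·: hh
H/II-3 un I-1×I-2: hh
H/II-4 un ·: hh
H/III-1 ? II-1×II-2: hh|Hh
H/III-2 aff II-1×II-2: Hh
H/III-3 un II-4×II-3: hh
⇒ H over [I-1,I-2,II-1,II-2,II-3,II-4,III-1,III-2,III-3]: 2 consistent

III-2 ∈ {EE Hh, Ee Hh}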